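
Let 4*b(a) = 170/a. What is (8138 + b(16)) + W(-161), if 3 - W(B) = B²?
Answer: -568875/32 ≈ -17777.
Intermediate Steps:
b(a) = 85/(2*a) (b(a) = (170/a)/4 = 85/(2*a))
W(B) = 3 - B²
(8138 + b(16)) + W(-161) = (8138 + (85/2)/16) + (3 - 1*(-161)²) = (8138 + (85/2)*(1/16)) + (3 - 1*25921) = (8138 + 85/32) + (3 - 25921) = 260501/32 - 25918 = -568875/32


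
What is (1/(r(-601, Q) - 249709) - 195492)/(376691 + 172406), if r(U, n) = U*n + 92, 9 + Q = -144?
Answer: -30822050689/86572829408 ≈ -0.35602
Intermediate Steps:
Q = -153 (Q = -9 - 144 = -153)
r(U, n) = 92 + U*n
(1/(r(-601, Q) - 249709) - 195492)/(376691 + 172406) = (1/((92 - 601*(-153)) - 249709) - 195492)/(376691 + 172406) = (1/((92 + 91953) - 249709) - 195492)/549097 = (1/(92045 - 249709) - 195492)*(1/549097) = (1/(-157664) - 195492)*(1/549097) = (-1/157664 - 195492)*(1/549097) = -30822050689/157664*1/549097 = -30822050689/86572829408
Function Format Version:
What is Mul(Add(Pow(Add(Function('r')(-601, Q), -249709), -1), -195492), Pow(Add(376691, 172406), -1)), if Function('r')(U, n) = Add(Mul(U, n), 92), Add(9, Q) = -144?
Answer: Rational(-30822050689, 86572829408) ≈ -0.35602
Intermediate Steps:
Q = -153 (Q = Add(-9, -144) = -153)
Function('r')(U, n) = Add(92, Mul(U, n))
Mul(Add(Pow(Add(Function('r')(-601, Q), -249709), -1), -195492), Pow(Add(376691, 172406), -1)) = Mul(Add(Pow(Add(Add(92, Mul(-601, -153)), -249709), -1), -195492), Pow(Add(376691, 172406), -1)) = Mul(Add(Pow(Add(Add(92, 91953), -249709), -1), -195492), Pow(549097, -1)) = Mul(Add(Pow(Add(92045, -249709), -1), -195492), Rational(1, 549097)) = Mul(Add(Pow(-157664, -1), -195492), Rational(1, 549097)) = Mul(Add(Rational(-1, 157664), -195492), Rational(1, 549097)) = Mul(Rational(-30822050689, 157664), Rational(1, 549097)) = Rational(-30822050689, 86572829408)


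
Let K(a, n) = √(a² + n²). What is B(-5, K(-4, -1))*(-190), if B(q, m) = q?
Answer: 950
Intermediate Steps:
B(-5, K(-4, -1))*(-190) = -5*(-190) = 950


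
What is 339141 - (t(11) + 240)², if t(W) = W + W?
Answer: 270497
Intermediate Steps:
t(W) = 2*W
339141 - (t(11) + 240)² = 339141 - (2*11 + 240)² = 339141 - (22 + 240)² = 339141 - 1*262² = 339141 - 1*68644 = 339141 - 68644 = 270497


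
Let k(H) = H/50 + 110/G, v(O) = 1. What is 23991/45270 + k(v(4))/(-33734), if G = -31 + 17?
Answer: 9446117117/17816612100 ≈ 0.53019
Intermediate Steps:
G = -14
k(H) = -55/7 + H/50 (k(H) = H/50 + 110/(-14) = H*(1/50) + 110*(-1/14) = H/50 - 55/7 = -55/7 + H/50)
23991/45270 + k(v(4))/(-33734) = 23991/45270 + (-55/7 + (1/50)*1)/(-33734) = 23991*(1/45270) + (-55/7 + 1/50)*(-1/33734) = 7997/15090 - 2743/350*(-1/33734) = 7997/15090 + 2743/11806900 = 9446117117/17816612100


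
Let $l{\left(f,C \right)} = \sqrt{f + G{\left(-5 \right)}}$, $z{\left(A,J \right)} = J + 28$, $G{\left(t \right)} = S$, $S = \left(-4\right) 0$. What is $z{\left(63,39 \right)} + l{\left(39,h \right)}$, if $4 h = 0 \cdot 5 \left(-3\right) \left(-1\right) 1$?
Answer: $67 + \sqrt{39} \approx 73.245$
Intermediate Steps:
$S = 0$
$G{\left(t \right)} = 0$
$z{\left(A,J \right)} = 28 + J$
$h = 0$ ($h = \frac{0 \cdot 5 \left(-3\right) \left(-1\right) 1}{4} = \frac{0 \left(-3\right) \left(-1\right) 1}{4} = \frac{0 \left(-1\right) 1}{4} = \frac{0 \cdot 1}{4} = \frac{1}{4} \cdot 0 = 0$)
$l{\left(f,C \right)} = \sqrt{f}$ ($l{\left(f,C \right)} = \sqrt{f + 0} = \sqrt{f}$)
$z{\left(63,39 \right)} + l{\left(39,h \right)} = \left(28 + 39\right) + \sqrt{39} = 67 + \sqrt{39}$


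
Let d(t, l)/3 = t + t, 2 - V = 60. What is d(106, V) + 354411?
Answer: 355047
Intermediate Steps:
V = -58 (V = 2 - 1*60 = 2 - 60 = -58)
d(t, l) = 6*t (d(t, l) = 3*(t + t) = 3*(2*t) = 6*t)
d(106, V) + 354411 = 6*106 + 354411 = 636 + 354411 = 355047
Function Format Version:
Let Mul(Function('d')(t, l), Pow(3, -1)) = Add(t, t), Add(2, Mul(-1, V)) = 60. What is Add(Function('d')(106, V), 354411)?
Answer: 355047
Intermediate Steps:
V = -58 (V = Add(2, Mul(-1, 60)) = Add(2, -60) = -58)
Function('d')(t, l) = Mul(6, t) (Function('d')(t, l) = Mul(3, Add(t, t)) = Mul(3, Mul(2, t)) = Mul(6, t))
Add(Function('d')(106, V), 354411) = Add(Mul(6, 106), 354411) = Add(636, 354411) = 355047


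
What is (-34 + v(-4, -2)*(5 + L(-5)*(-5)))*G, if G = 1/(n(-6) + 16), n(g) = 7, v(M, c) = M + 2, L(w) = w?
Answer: -94/23 ≈ -4.0870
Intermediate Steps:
v(M, c) = 2 + M
G = 1/23 (G = 1/(7 + 16) = 1/23 ≈ 0.043478)
(-34 + v(-4, -2)*(5 + L(-5)*(-5)))*G = (-34 + (2 - 4)*(5 - 5*(-5)))*(1/23) = (-34 - 2*(5 + 25))*(1/23) = (-34 - 2*30)*(1/23) = (-34 - 60)*(1/23) = -94*1/23 = -94/23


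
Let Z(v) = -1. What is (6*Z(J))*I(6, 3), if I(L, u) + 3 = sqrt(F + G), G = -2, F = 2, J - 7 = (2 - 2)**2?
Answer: 18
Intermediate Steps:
J = 7 (J = 7 + (2 - 2)**2 = 7 + 0**2 = 7 + 0 = 7)
I(L, u) = -3 (I(L, u) = -3 + sqrt(2 - 2) = -3 + sqrt(0) = -3 + 0 = -3)
(6*Z(J))*I(6, 3) = (6*(-1))*(-3) = -6*(-3) = 18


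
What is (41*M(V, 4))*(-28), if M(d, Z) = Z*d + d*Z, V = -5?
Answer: 45920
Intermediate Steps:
M(d, Z) = 2*Z*d (M(d, Z) = Z*d + Z*d = 2*Z*d)
(41*M(V, 4))*(-28) = (41*(2*4*(-5)))*(-28) = (41*(-40))*(-28) = -1640*(-28) = 45920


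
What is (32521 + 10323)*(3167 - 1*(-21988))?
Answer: 1077740820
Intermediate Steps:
(32521 + 10323)*(3167 - 1*(-21988)) = 42844*(3167 + 21988) = 42844*25155 = 1077740820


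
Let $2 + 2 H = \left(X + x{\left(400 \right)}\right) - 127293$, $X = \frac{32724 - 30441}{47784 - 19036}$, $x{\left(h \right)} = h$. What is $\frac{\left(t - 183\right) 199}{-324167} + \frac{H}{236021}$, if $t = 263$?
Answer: $- \frac{1398591762785279}{4399031580774472} \approx -0.31793$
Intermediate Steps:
$X = \frac{2283}{28748} \approx 0.079414$
$H = - \frac{3647975177}{57496}$ ($H = -1 + \frac{\left(\frac{2283}{28748} + 400\right) - 127293}{2} = -1 + \frac{\frac{11501483}{28748} - 127293}{2} = -1 + \frac{1}{2} \left(- \frac{3647917681}{28748}\right) = -1 - \frac{3647917681}{57496} = - \frac{3647975177}{57496} \approx -63447.0$)
$\frac{\left(t - 183\right) 199}{-324167} + \frac{H}{236021} = \frac{\left(263 - 183\right) 199}{-324167} - \frac{3647975177}{57496 \cdot 236021} = 80 \cdot 199 \left(- \frac{1}{324167}\right) - \frac{3647975177}{13570263416} = 15920 \left(- \frac{1}{324167}\right) - \frac{3647975177}{13570263416} = - \frac{15920}{324167} - \frac{3647975177}{13570263416} = - \frac{1398591762785279}{4399031580774472}$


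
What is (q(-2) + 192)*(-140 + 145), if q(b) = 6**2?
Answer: 1140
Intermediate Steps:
q(b) = 36
(q(-2) + 192)*(-140 + 145) = (36 + 192)*(-140 + 145) = 228*5 = 1140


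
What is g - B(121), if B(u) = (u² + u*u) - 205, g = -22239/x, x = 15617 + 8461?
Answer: -233379415/8026 ≈ -29078.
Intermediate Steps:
x = 24078
g = -7413/8026 (g = -22239/24078 = -22239*1/24078 = -7413/8026 ≈ -0.92362)
B(u) = -205 + 2*u² (B(u) = (u² + u²) - 205 = 2*u² - 205 = -205 + 2*u²)
g - B(121) = -7413/8026 - (-205 + 2*121²) = -7413/8026 - (-205 + 2*14641) = -7413/8026 - (-205 + 29282) = -7413/8026 - 1*29077 = -7413/8026 - 29077 = -233379415/8026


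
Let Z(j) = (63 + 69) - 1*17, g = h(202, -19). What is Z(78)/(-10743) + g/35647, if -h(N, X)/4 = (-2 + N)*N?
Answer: -1740168205/382955721 ≈ -4.5440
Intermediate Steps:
h(N, X) = -4*N*(-2 + N) (h(N, X) = -4*(-2 + N)*N = -4*N*(-2 + N))
g = -161600 (g = 4*202*(2 - 1*202) = 4*202*(2 - 202) = 4*202*(-200) = -161600)
Z(j) = 115 (Z(j) = 132 - 17 = 115)
Z(78)/(-10743) + g/35647 = 115/(-10743) - 161600/35647 = 115*(-1/10743) - 161600*1/35647 = -115/10743 - 161600/35647 = -1740168205/382955721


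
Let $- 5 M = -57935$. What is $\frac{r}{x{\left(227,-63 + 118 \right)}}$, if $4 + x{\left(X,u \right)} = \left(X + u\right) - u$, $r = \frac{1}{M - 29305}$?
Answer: $- \frac{1}{3951114} \approx -2.5309 \cdot 10^{-7}$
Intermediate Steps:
$M = 11587$ ($M = \left(- \frac{1}{5}\right) \left(-57935\right) = 11587$)
$r = - \frac{1}{17718}$ ($r = \frac{1}{11587 - 29305} = \frac{1}{-17718} = - \frac{1}{17718} \approx -5.644 \cdot 10^{-5}$)
$x{\left(X,u \right)} = -4 + X$ ($x{\left(X,u \right)} = -4 + \left(\left(X + u\right) - u\right) = -4 + X$)
$\frac{r}{x{\left(227,-63 + 118 \right)}} = - \frac{1}{17718 \left(-4 + 227\right)} = - \frac{1}{17718 \cdot 223} = \left(- \frac{1}{17718}\right) \frac{1}{223} = - \frac{1}{3951114}$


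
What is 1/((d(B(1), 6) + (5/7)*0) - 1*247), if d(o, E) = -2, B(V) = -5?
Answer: -1/249 ≈ -0.0040161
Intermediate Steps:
1/((d(B(1), 6) + (5/7)*0) - 1*247) = 1/((-2 + (5/7)*0) - 1*247) = 1/((-2 + (5*(1/7))*0) - 247) = 1/((-2 + (5/7)*0) - 247) = 1/((-2 + 0) - 247) = 1/(-2 - 247) = 1/(-249) = -1/249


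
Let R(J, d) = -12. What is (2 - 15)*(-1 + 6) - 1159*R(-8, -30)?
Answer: 13843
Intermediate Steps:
(2 - 15)*(-1 + 6) - 1159*R(-8, -30) = (2 - 15)*(-1 + 6) - 1159*(-12) = -13*5 + 13908 = -65 + 13908 = 13843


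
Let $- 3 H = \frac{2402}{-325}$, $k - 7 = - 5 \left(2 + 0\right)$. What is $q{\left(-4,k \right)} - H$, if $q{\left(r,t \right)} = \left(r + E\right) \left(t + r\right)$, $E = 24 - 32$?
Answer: $\frac{79498}{975} \approx 81.536$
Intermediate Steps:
$E = -8$
$k = -3$ ($k = 7 - 5 \left(2 + 0\right) = 7 - 10 = -3$)
$q{\left(r,t \right)} = \left(-8 + r\right) \left(r + t\right)$ ($q{\left(r,t \right)} = \left(r - 8\right) \left(t + r\right) = \left(-8 + r\right) \left(r + t\right)$)
$H = \frac{2402}{975}$ ($H = - \frac{2402 \frac{1}{-325}}{3} = - \frac{2402 \left(- \frac{1}{325}\right)}{3} = \left(- \frac{1}{3}\right) \left(- \frac{2402}{325}\right) = \frac{2402}{975} \approx 2.4636$)
$q{\left(-4,k \right)} - H = \left(\left(-4\right)^{2} - -32 - -24 - -12\right) - \frac{2402}{975} = \left(16 + 32 + 24 + 12\right) - \frac{2402}{975} = 84 - \frac{2402}{975} = \frac{79498}{975}$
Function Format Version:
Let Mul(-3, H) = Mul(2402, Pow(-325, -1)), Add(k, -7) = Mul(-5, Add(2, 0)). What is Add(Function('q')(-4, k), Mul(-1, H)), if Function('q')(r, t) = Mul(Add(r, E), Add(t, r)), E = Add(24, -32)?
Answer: Rational(79498, 975) ≈ 81.536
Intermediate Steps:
E = -8
k = -3 (k = Add(7, Mul(-5, Add(2, 0))) = Add(7, Mul(-5, 2)) = Add(7, -10) = -3)
Function('q')(r, t) = Mul(Add(-8, r), Add(r, t)) (Function('q')(r, t) = Mul(Add(r, -8), Add(t, r)) = Mul(Add(-8, r), Add(r, t)))
H = Rational(2402, 975) (H = Mul(Rational(-1, 3), Mul(2402, Pow(-325, -1))) = Mul(Rational(-1, 3), Mul(2402, Rational(-1, 325))) = Mul(Rational(-1, 3), Rational(-2402, 325)) = Rational(2402, 975) ≈ 2.4636)
Add(Function('q')(-4, k), Mul(-1, H)) = Add(Add(Pow(-4, 2), Mul(-8, -4), Mul(-8, -3), Mul(-4, -3)), Mul(-1, Rational(2402, 975))) = Add(Add(16, 32, 24, 12), Rational(-2402, 975)) = Add(84, Rational(-2402, 975)) = Rational(79498, 975)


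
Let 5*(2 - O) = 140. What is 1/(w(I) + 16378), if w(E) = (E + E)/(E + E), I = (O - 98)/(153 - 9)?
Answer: 1/16379 ≈ 6.1054e-5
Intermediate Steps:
O = -26 (O = 2 - 1/5*140 = 2 - 28 = -26)
I = -31/36 (I = (-26 - 98)/(153 - 9) = -124/144 = -124*1/144 = -31/36 ≈ -0.86111)
w(E) = 1 (w(E) = (2*E)/((2*E)) = (2*E)*(1/(2*E)) = 1)
1/(w(I) + 16378) = 1/(1 + 16378) = 1/16379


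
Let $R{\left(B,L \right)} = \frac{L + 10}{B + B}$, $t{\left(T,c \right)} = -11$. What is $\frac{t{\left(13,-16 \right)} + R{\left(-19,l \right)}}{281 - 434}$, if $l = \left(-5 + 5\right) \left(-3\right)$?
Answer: $\frac{214}{2907} \approx 0.073615$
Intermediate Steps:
$l = 0$ ($l = 0 \left(-3\right) = 0$)
$R{\left(B,L \right)} = \frac{10 + L}{2 B}$
$\frac{t{\left(13,-16 \right)} + R{\left(-19,l \right)}}{281 - 434} = \frac{-11 + \frac{10 + 0}{2 \left(-19\right)}}{281 - 434} = \frac{-11 + \frac{1}{2} \left(- \frac{1}{19}\right) 10}{-153} = \left(-11 - \frac{5}{19}\right) \left(- \frac{1}{153}\right) = \left(- \frac{214}{19}\right) \left(- \frac{1}{153}\right) = \frac{214}{2907}$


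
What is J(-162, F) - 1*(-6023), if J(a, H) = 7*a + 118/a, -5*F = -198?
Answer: 395950/81 ≈ 4888.3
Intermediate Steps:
F = 198/5 (F = -1/5*(-198) = 198/5 ≈ 39.600)
J(-162, F) - 1*(-6023) = (7*(-162) + 118/(-162)) - 1*(-6023) = (-1134 + 118*(-1/162)) + 6023 = (-1134 - 59/81) + 6023 = -91913/81 + 6023 = 395950/81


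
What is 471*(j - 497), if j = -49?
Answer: -257166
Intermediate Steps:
471*(j - 497) = 471*(-49 - 497) = 471*(-546) = -257166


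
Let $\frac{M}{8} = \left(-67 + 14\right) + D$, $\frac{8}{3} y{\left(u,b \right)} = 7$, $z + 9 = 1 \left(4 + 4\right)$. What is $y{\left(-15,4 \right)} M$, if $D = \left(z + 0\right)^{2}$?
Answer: $-1092$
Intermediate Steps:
$z = -1$ ($z = -9 + 1 \left(4 + 4\right) = -9 + 1 \cdot 8 = -9 + 8 = -1$)
$D = 1$ ($D = \left(-1 + 0\right)^{2} = \left(-1\right)^{2} = 1$)
$y{\left(u,b \right)} = \frac{21}{8}$ ($y{\left(u,b \right)} = \frac{3}{8} \cdot 7 = \frac{21}{8}$)
$M = -416$ ($M = 8 \left(\left(-67 + 14\right) + 1\right) = 8 \left(-53 + 1\right) = 8 \left(-52\right) = -416$)
$y{\left(-15,4 \right)} M = \frac{21}{8} \left(-416\right) = -1092$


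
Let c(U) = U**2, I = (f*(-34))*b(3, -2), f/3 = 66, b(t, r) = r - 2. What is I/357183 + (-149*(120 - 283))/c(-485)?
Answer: 1667671369/9335374575 ≈ 0.17864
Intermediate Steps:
b(t, r) = -2 + r
f = 198 (f = 3*66 = 198)
I = 26928 (I = (198*(-34))*(-2 - 2) = -6732*(-4) = 26928)
I/357183 + (-149*(120 - 283))/c(-485) = 26928/357183 + (-149*(120 - 283))/((-485)**2) = 26928*(1/357183) - 149*(-163)/235225 = 2992/39687 + 24287*(1/235225) = 2992/39687 + 24287/235225 = 1667671369/9335374575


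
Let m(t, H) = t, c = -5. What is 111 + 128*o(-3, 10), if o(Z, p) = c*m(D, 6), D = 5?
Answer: -3089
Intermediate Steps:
o(Z, p) = -25 (o(Z, p) = -5*5 = -25)
111 + 128*o(-3, 10) = 111 + 128*(-25) = 111 - 3200 = -3089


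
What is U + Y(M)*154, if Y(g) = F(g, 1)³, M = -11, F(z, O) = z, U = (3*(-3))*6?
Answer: -205028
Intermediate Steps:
U = -54 (U = -9*6 = -54)
Y(g) = g³
U + Y(M)*154 = -54 + (-11)³*154 = -54 - 1331*154 = -54 - 204974 = -205028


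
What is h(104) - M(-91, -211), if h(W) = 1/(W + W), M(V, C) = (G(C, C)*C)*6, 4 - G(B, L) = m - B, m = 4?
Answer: -55562207/208 ≈ -2.6713e+5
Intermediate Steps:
G(B, L) = B (G(B, L) = 4 - (4 - B) = 4 + (-4 + B) = B)
M(V, C) = 6*C² (M(V, C) = (C*C)*6 = C²*6 = 6*C²)
h(W) = 1/(2*W)
h(104) - M(-91, -211) = (½)/104 - 6*(-211)² = (½)*(1/104) - 6*44521 = 1/208 - 1*267126 = 1/208 - 267126 = -55562207/208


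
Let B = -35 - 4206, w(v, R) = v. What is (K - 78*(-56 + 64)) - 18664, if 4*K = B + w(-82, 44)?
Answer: -81475/4 ≈ -20369.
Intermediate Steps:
B = -4241
K = -4323/4 (K = (-4241 - 82)/4 = (¼)*(-4323) = -4323/4 ≈ -1080.8)
(K - 78*(-56 + 64)) - 18664 = (-4323/4 - 78*(-56 + 64)) - 18664 = (-4323/4 - 78*8) - 18664 = (-4323/4 - 624) - 18664 = -6819/4 - 18664 = -81475/4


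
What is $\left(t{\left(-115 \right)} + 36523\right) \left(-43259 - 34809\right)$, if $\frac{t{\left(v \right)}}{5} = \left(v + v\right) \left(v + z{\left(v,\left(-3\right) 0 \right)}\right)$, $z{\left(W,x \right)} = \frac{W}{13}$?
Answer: $- \frac{181609510332}{13} \approx -1.397 \cdot 10^{10}$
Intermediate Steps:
$z{\left(W,x \right)} = \frac{W}{13}$ ($z{\left(W,x \right)} = W \frac{1}{13} = \frac{W}{13}$)
$t{\left(v \right)} = \frac{140 v^{2}}{13}$ ($t{\left(v \right)} = 5 \left(v + v\right) \left(v + \frac{v}{13}\right) = 5 \cdot 2 v \frac{14 v}{13} = 5 \frac{28 v^{2}}{13} = \frac{140 v^{2}}{13}$)
$\left(t{\left(-115 \right)} + 36523\right) \left(-43259 - 34809\right) = \left(\frac{140 \left(-115\right)^{2}}{13} + 36523\right) \left(-43259 - 34809\right) = \left(\frac{140}{13} \cdot 13225 + 36523\right) \left(-78068\right) = \left(\frac{1851500}{13} + 36523\right) \left(-78068\right) = \frac{2326299}{13} \left(-78068\right) = - \frac{181609510332}{13}$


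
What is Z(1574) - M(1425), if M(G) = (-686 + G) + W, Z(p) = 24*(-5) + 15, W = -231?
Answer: -613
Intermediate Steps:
Z(p) = -105 (Z(p) = -120 + 15 = -105)
M(G) = -917 + G (M(G) = (-686 + G) - 231 = -917 + G)
Z(1574) - M(1425) = -105 - (-917 + 1425) = -105 - 1*508 = -105 - 508 = -613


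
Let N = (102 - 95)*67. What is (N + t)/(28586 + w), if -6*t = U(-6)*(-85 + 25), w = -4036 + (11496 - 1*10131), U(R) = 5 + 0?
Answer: 519/25915 ≈ 0.020027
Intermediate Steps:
U(R) = 5
w = -2671 (w = -4036 + (11496 - 10131) = -4036 + 1365 = -2671)
N = 469 (N = 7*67 = 469)
t = 50 (t = -5*(-85 + 25)/6 = -5*(-60)/6 = -⅙*(-300) = 50)
(N + t)/(28586 + w) = (469 + 50)/(28586 - 2671) = 519/25915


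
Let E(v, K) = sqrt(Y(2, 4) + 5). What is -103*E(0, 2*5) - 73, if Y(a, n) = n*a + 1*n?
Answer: -73 - 103*sqrt(17) ≈ -497.68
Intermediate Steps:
Y(a, n) = n + a*n (Y(a, n) = a*n + n = n + a*n)
E(v, K) = sqrt(17) (E(v, K) = sqrt(4*(1 + 2) + 5) = sqrt(4*3 + 5) = sqrt(12 + 5) = sqrt(17))
-103*E(0, 2*5) - 73 = -103*sqrt(17) - 73 = -73 - 103*sqrt(17)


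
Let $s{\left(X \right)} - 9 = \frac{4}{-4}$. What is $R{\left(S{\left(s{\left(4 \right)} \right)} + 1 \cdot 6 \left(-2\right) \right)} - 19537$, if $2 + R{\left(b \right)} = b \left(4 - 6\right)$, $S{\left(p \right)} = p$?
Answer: $-19531$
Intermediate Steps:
$s{\left(X \right)} = 8$ ($s{\left(X \right)} = 9 + \frac{4}{-4} = 9 + 4 \left(- \frac{1}{4}\right) = 9 - 1 = 8$)
$R{\left(b \right)} = -2 - 2 b$ ($R{\left(b \right)} = -2 + b \left(4 - 6\right) = -2 + b \left(-2\right) = -2 - 2 b$)
$R{\left(S{\left(s{\left(4 \right)} \right)} + 1 \cdot 6 \left(-2\right) \right)} - 19537 = \left(-2 - 2 \left(8 + 1 \cdot 6 \left(-2\right)\right)\right) - 19537 = \left(-2 - 2 \left(8 + 1 \left(-12\right)\right)\right) - 19537 = \left(-2 - 2 \left(8 - 12\right)\right) - 19537 = \left(-2 - -8\right) - 19537 = \left(-2 + 8\right) - 19537 = 6 - 19537 = -19531$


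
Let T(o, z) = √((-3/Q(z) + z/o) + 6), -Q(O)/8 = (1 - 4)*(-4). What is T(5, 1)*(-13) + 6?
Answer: 6 - 13*√9970/40 ≈ -26.451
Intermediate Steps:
Q(O) = -96 (Q(O) = -8*(1 - 4)*(-4) = -(-24)*(-4) = -8*12 = -96)
T(o, z) = √(193/32 + z/o) (T(o, z) = √((-3/(-96) + z/o) + 6) = √((-3*(-1/96) + z/o) + 6) = √((1/32 + z/o) + 6) = √(193/32 + z/o))
T(5, 1)*(-13) + 6 = (√(386 + 64*1/5)/8)*(-13) + 6 = (√(386 + 64*1*(⅕))/8)*(-13) + 6 = (√(386 + 64/5)/8)*(-13) + 6 = (√(1994/5)/8)*(-13) + 6 = ((√9970/5)/8)*(-13) + 6 = (√9970/40)*(-13) + 6 = -13*√9970/40 + 6 = 6 - 13*√9970/40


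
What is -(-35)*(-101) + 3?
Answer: -3532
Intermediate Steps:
-(-35)*(-101) + 3 = -35*101 + 3 = -3535 + 3 = -3532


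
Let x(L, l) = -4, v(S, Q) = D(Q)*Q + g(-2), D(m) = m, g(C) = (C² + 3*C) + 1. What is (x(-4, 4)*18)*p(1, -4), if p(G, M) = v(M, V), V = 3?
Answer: -576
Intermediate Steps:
g(C) = 1 + C² + 3*C
v(S, Q) = -1 + Q² (v(S, Q) = Q*Q + (1 + (-2)² + 3*(-2)) = Q² + (1 + 4 - 6) = Q² - 1 = -1 + Q²)
p(G, M) = 8 (p(G, M) = -1 + 3² = -1 + 9 = 8)
(x(-4, 4)*18)*p(1, -4) = -4*18*8 = -72*8 = -576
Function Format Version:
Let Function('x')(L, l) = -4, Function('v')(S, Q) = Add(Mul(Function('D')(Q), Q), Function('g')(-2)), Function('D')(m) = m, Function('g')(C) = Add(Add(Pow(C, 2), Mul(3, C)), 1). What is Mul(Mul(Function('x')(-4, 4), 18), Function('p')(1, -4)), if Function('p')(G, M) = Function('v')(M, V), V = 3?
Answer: -576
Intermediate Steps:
Function('g')(C) = Add(1, Pow(C, 2), Mul(3, C))
Function('v')(S, Q) = Add(-1, Pow(Q, 2)) (Function('v')(S, Q) = Add(Mul(Q, Q), Add(1, Pow(-2, 2), Mul(3, -2))) = Add(Pow(Q, 2), Add(1, 4, -6)) = Add(Pow(Q, 2), -1) = Add(-1, Pow(Q, 2)))
Function('p')(G, M) = 8 (Function('p')(G, M) = Add(-1, Pow(3, 2)) = Add(-1, 9) = 8)
Mul(Mul(Function('x')(-4, 4), 18), Function('p')(1, -4)) = Mul(Mul(-4, 18), 8) = Mul(-72, 8) = -576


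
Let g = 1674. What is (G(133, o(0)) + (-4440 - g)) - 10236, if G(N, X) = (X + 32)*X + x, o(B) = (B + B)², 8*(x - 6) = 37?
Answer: -130715/8 ≈ -16339.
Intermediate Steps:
x = 85/8 (x = 6 + (⅛)*37 = 6 + 37/8 = 85/8 ≈ 10.625)
o(B) = 4*B² (o(B) = (2*B)² = 4*B²)
G(N, X) = 85/8 + X*(32 + X) (G(N, X) = (X + 32)*X + 85/8 = (32 + X)*X + 85/8 = X*(32 + X) + 85/8 = 85/8 + X*(32 + X))
(G(133, o(0)) + (-4440 - g)) - 10236 = ((85/8 + (4*0²)² + 32*(4*0²)) + (-4440 - 1*1674)) - 10236 = ((85/8 + (4*0)² + 32*(4*0)) + (-4440 - 1674)) - 10236 = ((85/8 + 0² + 32*0) - 6114) - 10236 = ((85/8 + 0 + 0) - 6114) - 10236 = (85/8 - 6114) - 10236 = -48827/8 - 10236 = -130715/8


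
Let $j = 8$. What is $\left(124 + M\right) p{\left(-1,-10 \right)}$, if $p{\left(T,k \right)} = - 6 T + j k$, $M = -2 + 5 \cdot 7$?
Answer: $-11618$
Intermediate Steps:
$M = 33$ ($M = -2 + 35 = 33$)
$p{\left(T,k \right)} = - 6 T + 8 k$
$\left(124 + M\right) p{\left(-1,-10 \right)} = \left(124 + 33\right) \left(\left(-6\right) \left(-1\right) + 8 \left(-10\right)\right) = 157 \left(6 - 80\right) = 157 \left(-74\right) = -11618$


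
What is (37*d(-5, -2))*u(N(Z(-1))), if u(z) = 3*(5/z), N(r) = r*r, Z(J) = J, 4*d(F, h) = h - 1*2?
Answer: -555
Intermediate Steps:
d(F, h) = -½ + h/4 (d(F, h) = (h - 1*2)/4 = (h - 2)/4 = (-2 + h)/4 = -½ + h/4)
N(r) = r²
u(z) = 15/z
(37*d(-5, -2))*u(N(Z(-1))) = (37*(-½ + (¼)*(-2)))*(15/((-1)²)) = (37*(-½ - ½))*(15/1) = (37*(-1))*(15*1) = -37*15 = -555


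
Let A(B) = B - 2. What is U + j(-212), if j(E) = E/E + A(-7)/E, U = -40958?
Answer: -8682875/212 ≈ -40957.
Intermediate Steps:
A(B) = -2 + B
j(E) = 1 - 9/E (j(E) = E/E + (-2 - 7)/E = 1 - 9/E)
U + j(-212) = -40958 + (-9 - 212)/(-212) = -40958 - 1/212*(-221) = -40958 + 221/212 = -8682875/212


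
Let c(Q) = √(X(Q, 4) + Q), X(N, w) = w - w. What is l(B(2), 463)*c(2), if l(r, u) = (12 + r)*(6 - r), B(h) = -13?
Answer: -19*√2 ≈ -26.870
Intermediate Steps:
X(N, w) = 0
c(Q) = √Q (c(Q) = √(0 + Q) = √Q)
l(r, u) = (6 - r)*(12 + r)
l(B(2), 463)*c(2) = (72 - 1*(-13)² - 6*(-13))*√2 = (72 - 1*169 + 78)*√2 = (72 - 169 + 78)*√2 = -19*√2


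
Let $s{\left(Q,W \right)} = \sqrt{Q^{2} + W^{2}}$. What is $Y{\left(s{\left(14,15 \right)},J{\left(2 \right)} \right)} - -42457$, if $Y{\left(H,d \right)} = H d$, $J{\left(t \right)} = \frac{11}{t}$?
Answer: $42457 + \frac{11 \sqrt{421}}{2} \approx 42570.0$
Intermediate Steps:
$Y{\left(s{\left(14,15 \right)},J{\left(2 \right)} \right)} - -42457 = \sqrt{14^{2} + 15^{2}} \cdot \frac{11}{2} - -42457 = \sqrt{196 + 225} \cdot 11 \cdot \frac{1}{2} + 42457 = \sqrt{421} \cdot \frac{11}{2} + 42457 = \frac{11 \sqrt{421}}{2} + 42457 = 42457 + \frac{11 \sqrt{421}}{2}$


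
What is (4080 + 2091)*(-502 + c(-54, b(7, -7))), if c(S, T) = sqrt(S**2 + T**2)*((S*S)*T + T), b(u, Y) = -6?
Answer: -3097842 - 648029052*sqrt(82) ≈ -5.8712e+9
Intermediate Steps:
c(S, T) = sqrt(S**2 + T**2)*(T + T*S**2) (c(S, T) = sqrt(S**2 + T**2)*(S**2*T + T) = sqrt(S**2 + T**2)*(T*S**2 + T) = sqrt(S**2 + T**2)*(T + T*S**2))
(4080 + 2091)*(-502 + c(-54, b(7, -7))) = (4080 + 2091)*(-502 - 6*sqrt((-54)**2 + (-6)**2)*(1 + (-54)**2)) = 6171*(-502 - 6*sqrt(2916 + 36)*(1 + 2916)) = 6171*(-502 - 6*sqrt(2952)*2917) = 6171*(-502 - 6*6*sqrt(82)*2917) = 6171*(-502 - 105012*sqrt(82)) = -3097842 - 648029052*sqrt(82)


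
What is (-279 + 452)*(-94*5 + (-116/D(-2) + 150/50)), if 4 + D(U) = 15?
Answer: -908769/11 ≈ -82615.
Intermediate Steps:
D(U) = 11 (D(U) = -4 + 15 = 11)
(-279 + 452)*(-94*5 + (-116/D(-2) + 150/50)) = (-279 + 452)*(-94*5 + (-116/11 + 150/50)) = 173*(-470 + (-116*1/11 + 150*(1/50))) = 173*(-470 + (-116/11 + 3)) = 173*(-470 - 83/11) = 173*(-5253/11) = -908769/11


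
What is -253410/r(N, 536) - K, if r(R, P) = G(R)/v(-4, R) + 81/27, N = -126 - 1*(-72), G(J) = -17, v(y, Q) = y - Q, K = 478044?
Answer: -76250352/133 ≈ -5.7331e+5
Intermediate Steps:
N = -54 (N = -126 + 72 = -54)
r(R, P) = 3 - 17/(-4 - R) (r(R, P) = -17/(-4 - R) + 81/27 = -17/(-4 - R) + 81*(1/27) = -17/(-4 - R) + 3 = 3 - 17/(-4 - R))
-253410/r(N, 536) - K = -253410*(4 - 54)/(29 + 3*(-54)) - 1*478044 = -253410*(-50/(29 - 162)) - 478044 = -253410/((-1/50*(-133))) - 478044 = -253410/133/50 - 478044 = -253410*50/133 - 478044 = -12670500/133 - 478044 = -76250352/133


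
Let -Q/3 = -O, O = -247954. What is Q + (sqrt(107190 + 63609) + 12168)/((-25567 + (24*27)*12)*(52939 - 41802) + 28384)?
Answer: -49122162728838/66036661 - 17*sqrt(591)/198109983 ≈ -7.4386e+5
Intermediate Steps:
Q = -743862 (Q = -(-3)*(-247954) = -3*247954 = -743862)
Q + (sqrt(107190 + 63609) + 12168)/((-25567 + (24*27)*12)*(52939 - 41802) + 28384) = -743862 + (sqrt(107190 + 63609) + 12168)/((-25567 + (24*27)*12)*(52939 - 41802) + 28384) = -743862 + (sqrt(170799) + 12168)/((-25567 + 648*12)*11137 + 28384) = -743862 + (17*sqrt(591) + 12168)/((-25567 + 7776)*11137 + 28384) = -743862 + (12168 + 17*sqrt(591))/(-17791*11137 + 28384) = -743862 + (12168 + 17*sqrt(591))/(-198138367 + 28384) = -743862 + (12168 + 17*sqrt(591))/(-198109983) = -743862 + (12168 + 17*sqrt(591))*(-1/198109983) = -743862 + (-4056/66036661 - 17*sqrt(591)/198109983) = -49122162728838/66036661 - 17*sqrt(591)/198109983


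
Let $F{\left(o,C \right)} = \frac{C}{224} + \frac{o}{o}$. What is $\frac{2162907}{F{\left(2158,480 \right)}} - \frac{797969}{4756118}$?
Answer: $\frac{18002317212466}{26158649} \approx 6.882 \cdot 10^{5}$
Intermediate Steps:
$F{\left(o,C \right)} = 1 + \frac{C}{224}$ ($F{\left(o,C \right)} = C \frac{1}{224} + 1 = \frac{C}{224} + 1 = 1 + \frac{C}{224}$)
$\frac{2162907}{F{\left(2158,480 \right)}} - \frac{797969}{4756118} = \frac{2162907}{1 + \frac{1}{224} \cdot 480} - \frac{797969}{4756118} = \frac{2162907}{1 + \frac{15}{7}} - \frac{797969}{4756118} = \frac{2162907}{\frac{22}{7}} - \frac{797969}{4756118} = 2162907 \cdot \frac{7}{22} - \frac{797969}{4756118} = \frac{15140349}{22} - \frac{797969}{4756118} = \frac{18002317212466}{26158649}$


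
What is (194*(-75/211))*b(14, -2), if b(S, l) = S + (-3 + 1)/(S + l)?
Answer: -201275/211 ≈ -953.91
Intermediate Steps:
b(S, l) = S - 2/(S + l)
(194*(-75/211))*b(14, -2) = (194*(-75/211))*((-2 + 14² + 14*(-2))/(14 - 2)) = (194*(-75*1/211))*((-2 + 196 - 28)/12) = (194*(-75/211))*((1/12)*166) = -14550/211*83/6 = -201275/211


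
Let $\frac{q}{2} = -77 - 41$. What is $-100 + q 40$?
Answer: $-9540$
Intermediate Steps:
$q = -236$ ($q = 2 \left(-77 - 41\right) = 2 \left(-118\right) = -236$)
$-100 + q 40 = -100 - 9440 = -9540$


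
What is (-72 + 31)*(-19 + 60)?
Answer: -1681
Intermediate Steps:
(-72 + 31)*(-19 + 60) = -41*41 = -1681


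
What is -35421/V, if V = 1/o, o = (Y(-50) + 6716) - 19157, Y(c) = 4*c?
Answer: 447756861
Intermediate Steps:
o = -12641 (o = (4*(-50) + 6716) - 19157 = (-200 + 6716) - 19157 = 6516 - 19157 = -12641)
V = -1/12641 (V = 1/(-12641) = -1/12641 ≈ -7.9108e-5)
-35421/V = -35421/(-1/12641) = -35421*(-12641) = 447756861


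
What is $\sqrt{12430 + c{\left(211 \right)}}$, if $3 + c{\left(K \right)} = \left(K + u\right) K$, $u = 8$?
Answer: $2 \sqrt{14659} \approx 242.15$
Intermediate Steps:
$c{\left(K \right)} = -3 + K \left(8 + K\right)$ ($c{\left(K \right)} = -3 + \left(K + 8\right) K = -3 + \left(8 + K\right) K = -3 + K \left(8 + K\right)$)
$\sqrt{12430 + c{\left(211 \right)}} = \sqrt{12430 + \left(-3 + 211^{2} + 8 \cdot 211\right)} = \sqrt{12430 + \left(-3 + 44521 + 1688\right)} = \sqrt{12430 + 46206} = \sqrt{58636} = 2 \sqrt{14659}$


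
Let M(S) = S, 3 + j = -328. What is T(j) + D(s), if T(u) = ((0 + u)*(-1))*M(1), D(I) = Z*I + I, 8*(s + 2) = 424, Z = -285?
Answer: -14153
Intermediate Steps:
j = -331 (j = -3 - 328 = -331)
s = 51 (s = -2 + (⅛)*424 = -2 + 53 = 51)
D(I) = -284*I (D(I) = -285*I + I = -284*I)
T(u) = -u (T(u) = ((0 + u)*(-1))*1 = (u*(-1))*1 = -u*1 = -u)
T(j) + D(s) = -1*(-331) - 284*51 = 331 - 14484 = -14153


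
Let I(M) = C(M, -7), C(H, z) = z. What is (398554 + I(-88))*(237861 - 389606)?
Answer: -60477514515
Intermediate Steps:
I(M) = -7
(398554 + I(-88))*(237861 - 389606) = (398554 - 7)*(237861 - 389606) = 398547*(-151745) = -60477514515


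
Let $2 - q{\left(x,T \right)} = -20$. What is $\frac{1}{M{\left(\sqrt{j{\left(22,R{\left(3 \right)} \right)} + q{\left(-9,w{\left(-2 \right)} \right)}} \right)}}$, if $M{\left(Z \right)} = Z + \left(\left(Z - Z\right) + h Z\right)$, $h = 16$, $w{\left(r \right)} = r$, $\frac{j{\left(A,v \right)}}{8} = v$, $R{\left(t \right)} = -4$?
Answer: $- \frac{i \sqrt{10}}{170} \approx - 0.018602 i$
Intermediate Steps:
$j{\left(A,v \right)} = 8 v$
$q{\left(x,T \right)} = 22$ ($q{\left(x,T \right)} = 2 - -20 = 2 + 20 = 22$)
$M{\left(Z \right)} = 17 Z$ ($M{\left(Z \right)} = Z + \left(\left(Z - Z\right) + 16 Z\right) = Z + \left(0 + 16 Z\right) = Z + 16 Z = 17 Z$)
$\frac{1}{M{\left(\sqrt{j{\left(22,R{\left(3 \right)} \right)} + q{\left(-9,w{\left(-2 \right)} \right)}} \right)}} = \frac{1}{17 \sqrt{8 \left(-4\right) + 22}} = \frac{1}{17 \sqrt{-32 + 22}} = \frac{1}{17 \sqrt{-10}} = \frac{1}{17 i \sqrt{10}} = - \frac{i \sqrt{10}}{170}$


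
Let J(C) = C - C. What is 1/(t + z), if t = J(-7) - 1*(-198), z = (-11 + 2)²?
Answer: 1/279 ≈ 0.0035842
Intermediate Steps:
J(C) = 0
z = 81 (z = (-9)² = 81)
t = 198 (t = 0 - 1*(-198) = 0 + 198 = 198)
1/(t + z) = 1/(198 + 81) = 1/279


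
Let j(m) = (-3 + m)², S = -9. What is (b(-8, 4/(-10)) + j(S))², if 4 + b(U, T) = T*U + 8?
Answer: 571536/25 ≈ 22861.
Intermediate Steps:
b(U, T) = 4 + T*U (b(U, T) = -4 + (T*U + 8) = -4 + (8 + T*U) = 4 + T*U)
(b(-8, 4/(-10)) + j(S))² = ((4 + (4/(-10))*(-8)) + (-3 - 9)²)² = ((4 + (4*(-⅒))*(-8)) + (-12)²)² = ((4 - ⅖*(-8)) + 144)² = ((4 + 16/5) + 144)² = (36/5 + 144)² = (756/5)² = 571536/25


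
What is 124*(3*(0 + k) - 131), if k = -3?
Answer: -17360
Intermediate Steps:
124*(3*(0 + k) - 131) = 124*(3*(0 - 3) - 131) = 124*(3*(-3) - 131) = 124*(-9 - 131) = 124*(-140) = -17360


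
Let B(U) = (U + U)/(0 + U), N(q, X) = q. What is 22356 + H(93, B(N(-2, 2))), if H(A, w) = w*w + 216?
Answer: 22576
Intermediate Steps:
B(U) = 2 (B(U) = (2*U)/U = 2)
H(A, w) = 216 + w**2 (H(A, w) = w**2 + 216 = 216 + w**2)
22356 + H(93, B(N(-2, 2))) = 22356 + (216 + 2**2) = 22356 + (216 + 4) = 22356 + 220 = 22576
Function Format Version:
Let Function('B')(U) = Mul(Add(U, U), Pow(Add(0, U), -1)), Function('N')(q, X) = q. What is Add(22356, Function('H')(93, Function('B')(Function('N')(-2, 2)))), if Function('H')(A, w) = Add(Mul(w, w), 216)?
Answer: 22576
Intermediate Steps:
Function('B')(U) = 2 (Function('B')(U) = Mul(Mul(2, U), Pow(U, -1)) = 2)
Function('H')(A, w) = Add(216, Pow(w, 2)) (Function('H')(A, w) = Add(Pow(w, 2), 216) = Add(216, Pow(w, 2)))
Add(22356, Function('H')(93, Function('B')(Function('N')(-2, 2)))) = Add(22356, Add(216, Pow(2, 2))) = Add(22356, Add(216, 4)) = Add(22356, 220) = 22576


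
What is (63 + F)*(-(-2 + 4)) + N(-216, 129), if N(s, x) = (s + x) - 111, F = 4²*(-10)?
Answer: -4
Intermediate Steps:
F = -160 (F = 16*(-10) = -160)
N(s, x) = -111 + s + x
(63 + F)*(-(-2 + 4)) + N(-216, 129) = (63 - 160)*(-(-2 + 4)) + (-111 - 216 + 129) = -(-97)*2 - 198 = -97*(-2) - 198 = 194 - 198 = -4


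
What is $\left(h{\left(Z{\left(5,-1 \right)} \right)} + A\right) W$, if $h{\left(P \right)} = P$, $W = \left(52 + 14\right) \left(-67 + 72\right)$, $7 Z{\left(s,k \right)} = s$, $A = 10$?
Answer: $\frac{24750}{7} \approx 3535.7$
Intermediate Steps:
$Z{\left(s,k \right)} = \frac{s}{7}$
$W = 330$ ($W = 66 \cdot 5 = 330$)
$\left(h{\left(Z{\left(5,-1 \right)} \right)} + A\right) W = \left(\frac{1}{7} \cdot 5 + 10\right) 330 = \left(\frac{5}{7} + 10\right) 330 = \frac{75}{7} \cdot 330 = \frac{24750}{7}$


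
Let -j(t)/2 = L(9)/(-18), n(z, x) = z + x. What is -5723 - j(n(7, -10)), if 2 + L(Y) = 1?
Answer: -51506/9 ≈ -5722.9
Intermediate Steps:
L(Y) = -1 (L(Y) = -2 + 1 = -1)
n(z, x) = x + z
j(t) = -1/9 (j(t) = -(-2)/(-18) = -(-2)*(-1)/18 = -2*1/18 = -1/9)
-5723 - j(n(7, -10)) = -5723 - 1*(-1/9) = -5723 + 1/9 = -51506/9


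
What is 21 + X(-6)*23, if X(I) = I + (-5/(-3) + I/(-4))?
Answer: -265/6 ≈ -44.167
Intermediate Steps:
X(I) = 5/3 + 3*I/4 (X(I) = I + (-5*(-⅓) + I*(-¼)) = I + (5/3 - I/4) = 5/3 + 3*I/4)
21 + X(-6)*23 = 21 + (5/3 + (¾)*(-6))*23 = 21 + (5/3 - 9/2)*23 = 21 - 17/6*23 = 21 - 391/6 = -265/6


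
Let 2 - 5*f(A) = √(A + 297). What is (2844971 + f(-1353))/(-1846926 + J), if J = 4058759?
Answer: 14224857/11059165 - 4*I*√66/11059165 ≈ 1.2863 - 2.9384e-6*I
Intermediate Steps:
f(A) = ⅖ - √(297 + A)/5 (f(A) = ⅖ - √(A + 297)/5 = ⅖ - √(297 + A)/5)
(2844971 + f(-1353))/(-1846926 + J) = (2844971 + (⅖ - √(297 - 1353)/5))/(-1846926 + 4058759) = (2844971 + (⅖ - 4*I*√66/5))/2211833 = (2844971 + (⅖ - 4*I*√66/5))*(1/2211833) = (14224857/5 - 4*I*√66/5)*(1/2211833) = 14224857/11059165 - 4*I*√66/11059165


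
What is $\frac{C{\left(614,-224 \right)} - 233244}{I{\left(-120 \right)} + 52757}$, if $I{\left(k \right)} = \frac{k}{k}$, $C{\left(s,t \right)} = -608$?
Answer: $- \frac{116926}{26379} \approx -4.4325$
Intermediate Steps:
$I{\left(k \right)} = 1$
$\frac{C{\left(614,-224 \right)} - 233244}{I{\left(-120 \right)} + 52757} = \frac{-608 - 233244}{1 + 52757} = - \frac{233852}{52758} = \left(-233852\right) \frac{1}{52758} = - \frac{116926}{26379}$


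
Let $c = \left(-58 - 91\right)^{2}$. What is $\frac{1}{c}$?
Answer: $\frac{1}{22201} \approx 4.5043 \cdot 10^{-5}$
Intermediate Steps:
$c = 22201$ ($c = \left(-58 - 91\right)^{2} = \left(-149\right)^{2} = 22201$)
$\frac{1}{c} = \frac{1}{22201}$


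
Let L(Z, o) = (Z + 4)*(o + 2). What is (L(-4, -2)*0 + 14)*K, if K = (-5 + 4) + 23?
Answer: 308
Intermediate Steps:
L(Z, o) = (2 + o)*(4 + Z) (L(Z, o) = (4 + Z)*(2 + o) = (2 + o)*(4 + Z))
K = 22 (K = -1 + 23 = 22)
(L(-4, -2)*0 + 14)*K = ((8 + 2*(-4) + 4*(-2) - 4*(-2))*0 + 14)*22 = ((8 - 8 - 8 + 8)*0 + 14)*22 = (0*0 + 14)*22 = (0 + 14)*22 = 14*22 = 308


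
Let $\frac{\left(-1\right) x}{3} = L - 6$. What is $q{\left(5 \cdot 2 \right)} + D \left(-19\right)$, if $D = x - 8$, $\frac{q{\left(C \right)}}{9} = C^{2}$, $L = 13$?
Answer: $1451$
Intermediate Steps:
$x = -21$ ($x = - 3 \left(13 - 6\right) = \left(-3\right) 7 = -21$)
$q{\left(C \right)} = 9 C^{2}$
$D = -29$ ($D = -21 - 8 = -29$)
$q{\left(5 \cdot 2 \right)} + D \left(-19\right) = 9 \left(5 \cdot 2\right)^{2} - -551 = 9 \cdot 10^{2} + 551 = 9 \cdot 100 + 551 = 900 + 551 = 1451$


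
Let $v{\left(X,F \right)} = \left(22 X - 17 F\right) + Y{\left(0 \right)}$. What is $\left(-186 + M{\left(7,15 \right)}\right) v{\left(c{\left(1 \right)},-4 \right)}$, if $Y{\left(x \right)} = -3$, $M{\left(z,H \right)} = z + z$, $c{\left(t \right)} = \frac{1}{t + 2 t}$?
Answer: $- \frac{37324}{3} \approx -12441.0$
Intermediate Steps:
$c{\left(t \right)} = \frac{1}{3 t}$
$M{\left(z,H \right)} = 2 z$
$v{\left(X,F \right)} = -3 - 17 F + 22 X$ ($v{\left(X,F \right)} = \left(22 X - 17 F\right) - 3 = \left(- 17 F + 22 X\right) - 3 = -3 - 17 F + 22 X$)
$\left(-186 + M{\left(7,15 \right)}\right) v{\left(c{\left(1 \right)},-4 \right)} = \left(-186 + 2 \cdot 7\right) \left(-3 - -68 + 22 \frac{1}{3 \cdot 1}\right) = \left(-186 + 14\right) \left(-3 + 68 + 22 \cdot \frac{1}{3} \cdot 1\right) = - 172 \left(-3 + 68 + 22 \cdot \frac{1}{3}\right) = - 172 \left(-3 + 68 + \frac{22}{3}\right) = \left(-172\right) \frac{217}{3} = - \frac{37324}{3}$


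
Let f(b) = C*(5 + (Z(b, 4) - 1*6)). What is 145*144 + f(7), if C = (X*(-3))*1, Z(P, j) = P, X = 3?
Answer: 20826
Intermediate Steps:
C = -9 (C = (3*(-3))*1 = -9*1 = -9)
f(b) = 9 - 9*b (f(b) = -9*(5 + (b - 1*6)) = -9*(5 + (b - 6)) = -9*(5 + (-6 + b)) = -9*(-1 + b) = 9 - 9*b)
145*144 + f(7) = 145*144 + (9 - 9*7) = 20880 + (9 - 63) = 20880 - 54 = 20826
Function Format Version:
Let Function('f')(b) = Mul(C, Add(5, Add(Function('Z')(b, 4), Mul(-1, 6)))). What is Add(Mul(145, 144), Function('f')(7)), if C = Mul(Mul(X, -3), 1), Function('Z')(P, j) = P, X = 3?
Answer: 20826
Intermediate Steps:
C = -9 (C = Mul(Mul(3, -3), 1) = Mul(-9, 1) = -9)
Function('f')(b) = Add(9, Mul(-9, b)) (Function('f')(b) = Mul(-9, Add(5, Add(b, Mul(-1, 6)))) = Mul(-9, Add(5, Add(b, -6))) = Mul(-9, Add(5, Add(-6, b))) = Mul(-9, Add(-1, b)) = Add(9, Mul(-9, b)))
Add(Mul(145, 144), Function('f')(7)) = Add(Mul(145, 144), Add(9, Mul(-9, 7))) = Add(20880, Add(9, -63)) = Add(20880, -54) = 20826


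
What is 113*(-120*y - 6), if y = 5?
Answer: -68478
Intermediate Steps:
113*(-120*y - 6) = 113*(-120*5 - 6) = 113*(-12*50 - 6) = 113*(-600 - 6) = 113*(-606) = -68478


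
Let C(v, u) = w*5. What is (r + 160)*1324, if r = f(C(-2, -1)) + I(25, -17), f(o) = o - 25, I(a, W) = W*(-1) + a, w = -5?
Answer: 201248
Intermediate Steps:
C(v, u) = -25 (C(v, u) = -5*5 = -25)
I(a, W) = a - W (I(a, W) = -W + a = a - W)
f(o) = -25 + o
r = -8 (r = (-25 - 25) + (25 - 1*(-17)) = -50 + (25 + 17) = -50 + 42 = -8)
(r + 160)*1324 = (-8 + 160)*1324 = 152*1324 = 201248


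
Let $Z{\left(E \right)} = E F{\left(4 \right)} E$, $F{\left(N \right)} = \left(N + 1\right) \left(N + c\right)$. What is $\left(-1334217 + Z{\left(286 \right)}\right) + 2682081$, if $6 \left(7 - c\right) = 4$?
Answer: $\frac{16721972}{3} \approx 5.574 \cdot 10^{6}$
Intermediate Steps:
$c = \frac{19}{3}$ ($c = 7 - \frac{2}{3} = \frac{19}{3} \approx 6.3333$)
$F{\left(N \right)} = \left(1 + N\right) \left(\frac{19}{3} + N\right)$ ($F{\left(N \right)} = \left(N + 1\right) \left(N + \frac{19}{3}\right) = \left(1 + N\right) \left(\frac{19}{3} + N\right)$)
$Z{\left(E \right)} = \frac{155 E^{2}}{3}$ ($Z{\left(E \right)} = E \left(\frac{19}{3} + 4^{2} + \frac{22}{3} \cdot 4\right) E = E \left(\frac{19}{3} + 16 + \frac{88}{3}\right) E = E \frac{155}{3} E = \frac{155 E}{3} E = \frac{155 E^{2}}{3}$)
$\left(-1334217 + Z{\left(286 \right)}\right) + 2682081 = \left(-1334217 + \frac{155 \cdot 286^{2}}{3}\right) + 2682081 = \left(-1334217 + \frac{155}{3} \cdot 81796\right) + 2682081 = \left(-1334217 + \frac{12678380}{3}\right) + 2682081 = \frac{8675729}{3} + 2682081 = \frac{16721972}{3}$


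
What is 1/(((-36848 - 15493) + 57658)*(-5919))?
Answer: -1/31471323 ≈ -3.1775e-8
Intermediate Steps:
1/(((-36848 - 15493) + 57658)*(-5919)) = -1/5919/(-52341 + 57658) = -1/5919/5317 = (1/5317)*(-1/5919) = -1/31471323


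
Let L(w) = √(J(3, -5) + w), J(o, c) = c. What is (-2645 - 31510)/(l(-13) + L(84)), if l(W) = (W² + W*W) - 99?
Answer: -907005/6338 + 3795*√79/6338 ≈ -137.78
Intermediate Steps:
l(W) = -99 + 2*W² (l(W) = (W² + W²) - 99 = 2*W² - 99 = -99 + 2*W²)
L(w) = √(-5 + w)
(-2645 - 31510)/(l(-13) + L(84)) = (-2645 - 31510)/((-99 + 2*(-13)²) + √(-5 + 84)) = -34155/((-99 + 2*169) + √79) = -34155/((-99 + 338) + √79) = -34155/(239 + √79)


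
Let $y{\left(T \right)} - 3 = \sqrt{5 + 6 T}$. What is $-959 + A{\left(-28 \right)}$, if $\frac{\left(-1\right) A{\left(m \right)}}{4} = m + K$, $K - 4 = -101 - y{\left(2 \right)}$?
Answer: $-447 + 4 \sqrt{17} \approx -430.51$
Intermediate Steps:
$y{\left(T \right)} = 3 + \sqrt{5 + 6 T}$
$K = -100 - \sqrt{17}$ ($K = 4 - \left(104 + \sqrt{5 + 6 \cdot 2}\right) = 4 - \left(104 + \sqrt{5 + 12}\right) = 4 - \left(104 + \sqrt{17}\right) = -100 - \sqrt{17} \approx -104.12$)
$A{\left(m \right)} = 400 - 4 m + 4 \sqrt{17}$ ($A{\left(m \right)} = - 4 \left(m - \left(100 + \sqrt{17}\right)\right) = - 4 \left(-100 + m - \sqrt{17}\right) = 400 - 4 m + 4 \sqrt{17}$)
$-959 + A{\left(-28 \right)} = -959 + \left(400 - -112 + 4 \sqrt{17}\right) = -959 + \left(400 + 112 + 4 \sqrt{17}\right) = -959 + \left(512 + 4 \sqrt{17}\right) = -447 + 4 \sqrt{17}$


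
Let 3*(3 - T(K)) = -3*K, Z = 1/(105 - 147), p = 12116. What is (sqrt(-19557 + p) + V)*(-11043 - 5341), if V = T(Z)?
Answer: -1024000/21 - 16384*I*sqrt(7441) ≈ -48762.0 - 1.4133e+6*I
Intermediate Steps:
Z = -1/42 (Z = 1/(-42) = -1/42 ≈ -0.023810)
T(K) = 3 + K (T(K) = 3 - (-1)*K = 3 + K)
V = 125/42 (V = 3 - 1/42 = 125/42 ≈ 2.9762)
(sqrt(-19557 + p) + V)*(-11043 - 5341) = (sqrt(-19557 + 12116) + 125/42)*(-11043 - 5341) = (sqrt(-7441) + 125/42)*(-16384) = (I*sqrt(7441) + 125/42)*(-16384) = (125/42 + I*sqrt(7441))*(-16384) = -1024000/21 - 16384*I*sqrt(7441)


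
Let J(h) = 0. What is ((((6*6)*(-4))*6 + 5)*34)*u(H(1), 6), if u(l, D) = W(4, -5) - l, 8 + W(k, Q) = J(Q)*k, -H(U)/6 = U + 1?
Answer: -116824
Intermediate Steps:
H(U) = -6 - 6*U (H(U) = -6*(U + 1) = -6*(1 + U) = -6 - 6*U)
W(k, Q) = -8 (W(k, Q) = -8 + 0*k = -8 + 0 = -8)
u(l, D) = -8 - l
((((6*6)*(-4))*6 + 5)*34)*u(H(1), 6) = ((((6*6)*(-4))*6 + 5)*34)*(-8 - (-6 - 6*1)) = (((36*(-4))*6 + 5)*34)*(-8 - (-6 - 6)) = ((-144*6 + 5)*34)*(-8 - 1*(-12)) = ((-864 + 5)*34)*(-8 + 12) = -859*34*4 = -29206*4 = -116824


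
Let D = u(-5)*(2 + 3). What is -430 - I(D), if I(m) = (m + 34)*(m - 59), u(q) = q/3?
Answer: 11684/9 ≈ 1298.2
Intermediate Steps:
u(q) = q/3 (u(q) = q*(1/3) = q/3)
D = -25/3 (D = ((1/3)*(-5))*(2 + 3) = -5/3*5 = -25/3 ≈ -8.3333)
I(m) = (-59 + m)*(34 + m) (I(m) = (34 + m)*(-59 + m) = (-59 + m)*(34 + m))
-430 - I(D) = -430 - (-2006 + (-25/3)**2 - 25*(-25/3)) = -430 - (-2006 + 625/9 + 625/3) = -430 - 1*(-15554/9) = -430 + 15554/9 = 11684/9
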